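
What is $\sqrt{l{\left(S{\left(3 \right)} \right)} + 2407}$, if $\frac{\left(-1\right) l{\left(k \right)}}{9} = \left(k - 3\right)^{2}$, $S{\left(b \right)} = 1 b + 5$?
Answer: $\sqrt{2182} \approx 46.712$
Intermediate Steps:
$S{\left(b \right)} = 5 + b$ ($S{\left(b \right)} = b + 5 = 5 + b$)
$l{\left(k \right)} = - 9 \left(-3 + k\right)^{2}$ ($l{\left(k \right)} = - 9 \left(k - 3\right)^{2} = - 9 \left(-3 + k\right)^{2}$)
$\sqrt{l{\left(S{\left(3 \right)} \right)} + 2407} = \sqrt{- 9 \left(-3 + \left(5 + 3\right)\right)^{2} + 2407} = \sqrt{- 9 \left(-3 + 8\right)^{2} + 2407} = \sqrt{- 9 \cdot 5^{2} + 2407} = \sqrt{\left(-9\right) 25 + 2407} = \sqrt{-225 + 2407} = \sqrt{2182}$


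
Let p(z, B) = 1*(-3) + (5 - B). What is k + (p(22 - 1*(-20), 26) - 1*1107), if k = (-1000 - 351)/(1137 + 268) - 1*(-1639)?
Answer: 712389/1405 ≈ 507.04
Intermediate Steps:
p(z, B) = 2 - B (p(z, B) = -3 + (5 - B) = 2 - B)
k = 2301444/1405 (k = -1351/1405 + 1639 = 2301444/1405 ≈ 1638.0)
k + (p(22 - 1*(-20), 26) - 1*1107) = 2301444/1405 + ((2 - 1*26) - 1*1107) = 2301444/1405 + ((2 - 26) - 1107) = 2301444/1405 + (-24 - 1107) = 2301444/1405 - 1131 = 712389/1405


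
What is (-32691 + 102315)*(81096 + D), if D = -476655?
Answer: -27540399816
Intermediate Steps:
(-32691 + 102315)*(81096 + D) = (-32691 + 102315)*(81096 - 476655) = 69624*(-395559) = -27540399816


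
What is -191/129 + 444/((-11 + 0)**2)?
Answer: 34165/15609 ≈ 2.1888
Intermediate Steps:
-191/129 + 444/((-11 + 0)**2) = -191*1/129 + 444/((-11)**2) = -191/129 + 444/121 = 34165/15609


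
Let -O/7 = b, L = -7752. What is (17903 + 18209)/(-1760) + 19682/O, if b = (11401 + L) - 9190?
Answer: -85377239/4266570 ≈ -20.011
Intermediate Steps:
b = -5541 (b = (11401 - 7752) - 9190 = 3649 - 9190 = -5541)
O = 38787 (O = -7*(-5541) = 38787)
(17903 + 18209)/(-1760) + 19682/O = (17903 + 18209)/(-1760) + 19682/38787 = 36112*(-1/1760) + 19682*(1/38787) = -2257/110 + 19682/38787 = -85377239/4266570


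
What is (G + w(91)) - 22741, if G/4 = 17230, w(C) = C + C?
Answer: 46361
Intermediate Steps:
w(C) = 2*C
G = 68920 (G = 4*17230 = 68920)
(G + w(91)) - 22741 = (68920 + 2*91) - 22741 = (68920 + 182) - 22741 = 69102 - 22741 = 46361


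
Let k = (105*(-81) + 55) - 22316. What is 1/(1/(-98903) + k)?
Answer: -98903/3042849699 ≈ -3.2503e-5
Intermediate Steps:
k = -30766 (k = (-8505 + 55) - 22316 = -8450 - 22316 = -30766)
1/(1/(-98903) + k) = 1/(1/(-98903) - 30766) = 1/(-1/98903 - 30766) = 1/(-3042849699/98903) = -98903/3042849699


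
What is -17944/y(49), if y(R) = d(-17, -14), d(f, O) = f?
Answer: 17944/17 ≈ 1055.5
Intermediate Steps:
y(R) = -17
-17944/y(49) = -17944/(-17) = -17944*(-1/17) = 17944/17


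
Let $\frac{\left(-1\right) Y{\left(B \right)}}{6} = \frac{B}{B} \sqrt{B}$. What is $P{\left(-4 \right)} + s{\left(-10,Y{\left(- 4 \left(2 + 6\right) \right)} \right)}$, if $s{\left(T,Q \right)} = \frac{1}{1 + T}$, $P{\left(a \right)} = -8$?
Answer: $- \frac{73}{9} \approx -8.1111$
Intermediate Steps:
$Y{\left(B \right)} = - 6 \sqrt{B}$ ($Y{\left(B \right)} = - 6 \frac{B}{B} \sqrt{B} = - 6 \cdot 1 \sqrt{B} = - 6 \sqrt{B}$)
$P{\left(-4 \right)} + s{\left(-10,Y{\left(- 4 \left(2 + 6\right) \right)} \right)} = -8 + \frac{1}{1 - 10} = -8 + \frac{1}{-9} = -8 - \frac{1}{9} = - \frac{73}{9}$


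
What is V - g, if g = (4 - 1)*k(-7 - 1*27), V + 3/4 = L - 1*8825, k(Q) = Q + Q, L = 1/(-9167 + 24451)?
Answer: -65887413/7642 ≈ -8621.8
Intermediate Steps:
L = 1/15284 ≈ 6.5428e-5
k(Q) = 2*Q
V = -67446381/7642 (V = -¾ + (1/15284 - 1*8825) = -¾ + (1/15284 - 8825) = -¾ - 134881299/15284 = -67446381/7642 ≈ -8825.8)
g = -204 (g = (4 - 1)*(2*(-7 - 1*27)) = 3*(2*(-7 - 27)) = 3*(2*(-34)) = 3*(-68) = -204)
V - g = -67446381/7642 - 1*(-204) = -67446381/7642 + 204 = -65887413/7642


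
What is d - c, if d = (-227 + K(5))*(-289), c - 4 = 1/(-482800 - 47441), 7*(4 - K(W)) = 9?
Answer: 240571402189/3711687 ≈ 64815.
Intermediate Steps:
K(W) = 19/7 (K(W) = 4 - ⅐*9 = 4 - 9/7 = 19/7)
c = 2120963/530241 (c = 4 + 1/(-482800 - 47441) = 4 + 1/(-530241) = 4 - 1/530241 = 2120963/530241 ≈ 4.0000)
d = 453730/7 (d = (-227 + 19/7)*(-289) = -1570/7*(-289) = 453730/7 ≈ 64819.)
d - c = 453730/7 - 1*2120963/530241 = 453730/7 - 2120963/530241 = 240571402189/3711687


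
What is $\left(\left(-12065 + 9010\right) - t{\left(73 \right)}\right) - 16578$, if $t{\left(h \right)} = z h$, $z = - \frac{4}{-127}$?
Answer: $- \frac{2493683}{127} \approx -19635.0$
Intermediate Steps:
$z = \frac{4}{127}$ ($z = \left(-4\right) \left(- \frac{1}{127}\right) = \frac{4}{127} \approx 0.031496$)
$t{\left(h \right)} = \frac{4 h}{127}$
$\left(\left(-12065 + 9010\right) - t{\left(73 \right)}\right) - 16578 = \left(\left(-12065 + 9010\right) - \frac{4}{127} \cdot 73\right) - 16578 = \left(-3055 - \frac{292}{127}\right) - 16578 = - \frac{388277}{127} - 16578 = - \frac{2493683}{127}$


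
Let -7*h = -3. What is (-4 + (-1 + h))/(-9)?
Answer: 32/63 ≈ 0.50794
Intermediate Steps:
h = 3/7 (h = -1/7*(-3) = 3/7 ≈ 0.42857)
(-4 + (-1 + h))/(-9) = (-4 + (-1 + 3/7))/(-9) = (-4 - 4/7)*(-1/9) = -32/7*(-1/9) = 32/63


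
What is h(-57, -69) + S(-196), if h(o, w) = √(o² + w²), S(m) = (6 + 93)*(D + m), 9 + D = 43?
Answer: -16038 + 3*√890 ≈ -15949.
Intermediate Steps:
D = 34 (D = -9 + 43 = 34)
S(m) = 3366 + 99*m (S(m) = (6 + 93)*(34 + m) = 99*(34 + m) = 3366 + 99*m)
h(-57, -69) + S(-196) = √((-57)² + (-69)²) + (3366 + 99*(-196)) = √(3249 + 4761) + (3366 - 19404) = √8010 - 16038 = 3*√890 - 16038 = -16038 + 3*√890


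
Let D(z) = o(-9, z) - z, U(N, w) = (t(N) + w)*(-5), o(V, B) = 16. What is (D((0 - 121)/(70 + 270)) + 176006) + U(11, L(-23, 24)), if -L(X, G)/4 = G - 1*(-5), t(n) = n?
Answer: 60026101/340 ≈ 1.7655e+5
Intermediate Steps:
L(X, G) = -20 - 4*G (L(X, G) = -4*(G - 1*(-5)) = -4*(G + 5) = -4*(5 + G) = -20 - 4*G)
U(N, w) = -5*N - 5*w (U(N, w) = (N + w)*(-5) = -5*N - 5*w)
D(z) = 16 - z
(D((0 - 121)/(70 + 270)) + 176006) + U(11, L(-23, 24)) = ((16 - (0 - 121)/(70 + 270)) + 176006) + (-5*11 - 5*(-20 - 4*24)) = ((16 - (-121)/340) + 176006) + (-55 - 5*(-20 - 96)) = ((16 - (-121)/340) + 176006) + (-55 - 5*(-116)) = ((16 - 1*(-121/340)) + 176006) + (-55 + 580) = ((16 + 121/340) + 176006) + 525 = (5561/340 + 176006) + 525 = 59847601/340 + 525 = 60026101/340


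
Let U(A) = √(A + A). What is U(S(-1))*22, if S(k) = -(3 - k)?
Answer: 44*I*√2 ≈ 62.225*I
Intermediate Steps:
S(k) = -3 + k
U(A) = √2*√A (U(A) = √(2*A) = √2*√A)
U(S(-1))*22 = (√2*√(-3 - 1))*22 = (√2*√(-4))*22 = (√2*(2*I))*22 = (2*I*√2)*22 = 44*I*√2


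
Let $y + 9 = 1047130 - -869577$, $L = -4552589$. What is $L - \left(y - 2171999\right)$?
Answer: $-4297288$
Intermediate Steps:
$y = 1916698$ ($y = -9 + \left(1047130 - -869577\right) = -9 + \left(1047130 + 869577\right) = -9 + 1916707 = 1916698$)
$L - \left(y - 2171999\right) = -4552589 - \left(1916698 - 2171999\right) = -4552589 - -255301 = -4552589 + 255301 = -4297288$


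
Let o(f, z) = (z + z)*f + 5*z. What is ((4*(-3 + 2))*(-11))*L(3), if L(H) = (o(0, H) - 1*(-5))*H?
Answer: 2640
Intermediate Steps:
o(f, z) = 5*z + 2*f*z (o(f, z) = (2*z)*f + 5*z = 2*f*z + 5*z = 5*z + 2*f*z)
L(H) = H*(5 + 5*H) (L(H) = (H*(5 + 2*0) - 1*(-5))*H = (H*(5 + 0) + 5)*H = (H*5 + 5)*H = (5*H + 5)*H = (5 + 5*H)*H = H*(5 + 5*H))
((4*(-3 + 2))*(-11))*L(3) = ((4*(-3 + 2))*(-11))*(5*3*(1 + 3)) = ((4*(-1))*(-11))*(5*3*4) = -4*(-11)*60 = 44*60 = 2640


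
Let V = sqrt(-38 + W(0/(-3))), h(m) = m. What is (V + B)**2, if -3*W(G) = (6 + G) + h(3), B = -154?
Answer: (154 - I*sqrt(41))**2 ≈ 23675.0 - 1972.2*I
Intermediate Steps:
W(G) = -3 - G/3 (W(G) = -((6 + G) + 3)/3 = -(9 + G)/3 = -3 - G/3)
V = I*sqrt(41) (V = sqrt(-38 + (-3 - 0/(-3))) = sqrt(-38 + (-3 - 0*(-1)/3)) = sqrt(-38 + (-3 - 1/3*0)) = sqrt(-38 + (-3 + 0)) = sqrt(-38 - 3) = sqrt(-41) = I*sqrt(41) ≈ 6.4031*I)
(V + B)**2 = (I*sqrt(41) - 154)**2 = (-154 + I*sqrt(41))**2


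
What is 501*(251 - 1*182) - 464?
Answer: 34105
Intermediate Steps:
501*(251 - 1*182) - 464 = 501*(251 - 182) - 464 = 501*69 - 464 = 34569 - 464 = 34105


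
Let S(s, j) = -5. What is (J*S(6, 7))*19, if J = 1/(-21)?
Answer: 95/21 ≈ 4.5238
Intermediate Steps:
J = -1/21 ≈ -0.047619
(J*S(6, 7))*19 = -1/21*(-5)*19 = (5/21)*19 = 95/21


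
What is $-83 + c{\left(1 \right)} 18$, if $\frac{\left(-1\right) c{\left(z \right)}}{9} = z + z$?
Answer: $-407$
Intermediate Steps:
$c{\left(z \right)} = - 18 z$ ($c{\left(z \right)} = - 9 \left(z + z\right) = - 9 \cdot 2 z = - 18 z$)
$-83 + c{\left(1 \right)} 18 = -83 + \left(-18\right) 1 \cdot 18 = -83 - 324 = -407$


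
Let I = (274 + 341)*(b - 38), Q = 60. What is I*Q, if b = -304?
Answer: -12619800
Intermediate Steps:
I = -210330 (I = (274 + 341)*(-304 - 38) = 615*(-342) = -210330)
I*Q = -210330*60 = -12619800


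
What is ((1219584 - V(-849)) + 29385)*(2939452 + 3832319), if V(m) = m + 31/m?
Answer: 2395165274387841/283 ≈ 8.4635e+12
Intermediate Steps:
((1219584 - V(-849)) + 29385)*(2939452 + 3832319) = ((1219584 - (-849 + 31/(-849))) + 29385)*(2939452 + 3832319) = ((1219584 - (-849 + 31*(-1/849))) + 29385)*6771771 = ((1219584 - (-849 - 31/849)) + 29385)*6771771 = ((1219584 - 1*(-720832/849)) + 29385)*6771771 = ((1219584 + 720832/849) + 29385)*6771771 = (1036147648/849 + 29385)*6771771 = (1061095513/849)*6771771 = 2395165274387841/283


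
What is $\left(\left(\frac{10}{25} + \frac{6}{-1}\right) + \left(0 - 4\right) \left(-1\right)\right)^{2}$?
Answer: $\frac{64}{25} \approx 2.56$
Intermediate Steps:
$\left(\left(\frac{10}{25} + \frac{6}{-1}\right) + \left(0 - 4\right) \left(-1\right)\right)^{2} = \left(\left(10 \cdot \frac{1}{25} + 6 \left(-1\right)\right) - -4\right)^{2} = \left(\left(\frac{2}{5} - 6\right) + 4\right)^{2} = \left(- \frac{28}{5} + 4\right)^{2} = \left(- \frac{8}{5}\right)^{2} = \frac{64}{25}$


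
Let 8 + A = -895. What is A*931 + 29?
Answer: -840664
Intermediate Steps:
A = -903 (A = -8 - 895 = -903)
A*931 + 29 = -903*931 + 29 = -840693 + 29 = -840664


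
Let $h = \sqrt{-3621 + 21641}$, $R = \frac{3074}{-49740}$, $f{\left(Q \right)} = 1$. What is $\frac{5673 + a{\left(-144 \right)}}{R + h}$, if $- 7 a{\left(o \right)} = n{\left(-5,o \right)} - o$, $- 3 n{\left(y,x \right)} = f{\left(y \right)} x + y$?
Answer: $\frac{4071583760}{210295701427} + \frac{6983468145600 \sqrt{4505}}{11145672175631} \approx 42.074$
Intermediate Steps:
$R = - \frac{1537}{24870}$ ($R = 3074 \left(- \frac{1}{49740}\right) = - \frac{1537}{24870} \approx -0.061801$)
$n{\left(y,x \right)} = - \frac{x}{3} - \frac{y}{3}$ ($n{\left(y,x \right)} = - \frac{1 x + y}{3} = - \frac{x + y}{3} = - \frac{x}{3} - \frac{y}{3}$)
$h = 2 \sqrt{4505}$ ($h = \sqrt{18020} = 2 \sqrt{4505} \approx 134.24$)
$a{\left(o \right)} = - \frac{5}{21} + \frac{4 o}{21}$ ($a{\left(o \right)} = - \frac{\left(- \frac{o}{3} - - \frac{5}{3}\right) - o}{7} = - \frac{\left(- \frac{o}{3} + \frac{5}{3}\right) - o}{7} = - \frac{\left(\frac{5}{3} - \frac{o}{3}\right) - o}{7} = - \frac{\frac{5}{3} - \frac{4 o}{3}}{7} = - \frac{5}{21} + \frac{4 o}{21}$)
$\frac{5673 + a{\left(-144 \right)}}{R + h} = \frac{5673 + \left(- \frac{5}{21} + \frac{4}{21} \left(-144\right)\right)}{- \frac{1537}{24870} + 2 \sqrt{4505}} = \frac{5673 - \frac{83}{3}}{- \frac{1537}{24870} + 2 \sqrt{4505}} = \frac{16936}{3 \left(- \frac{1537}{24870} + 2 \sqrt{4505}\right)}$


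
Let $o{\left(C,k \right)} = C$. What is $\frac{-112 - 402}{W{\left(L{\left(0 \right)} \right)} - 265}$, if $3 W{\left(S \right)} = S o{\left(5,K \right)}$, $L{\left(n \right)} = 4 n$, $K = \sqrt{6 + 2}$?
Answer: $\frac{514}{265} \approx 1.9396$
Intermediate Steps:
$K = 2 \sqrt{2}$ ($K = \sqrt{8} = 2 \sqrt{2} \approx 2.8284$)
$W{\left(S \right)} = \frac{5 S}{3}$ ($W{\left(S \right)} = \frac{S 5}{3} = \frac{5 S}{3}$)
$\frac{-112 - 402}{W{\left(L{\left(0 \right)} \right)} - 265} = \frac{-112 - 402}{\frac{5 \cdot 4 \cdot 0}{3} - 265} = - \frac{514}{\frac{5}{3} \cdot 0 - 265} = - \frac{514}{0 - 265} = - \frac{514}{-265} = \left(-514\right) \left(- \frac{1}{265}\right) = \frac{514}{265}$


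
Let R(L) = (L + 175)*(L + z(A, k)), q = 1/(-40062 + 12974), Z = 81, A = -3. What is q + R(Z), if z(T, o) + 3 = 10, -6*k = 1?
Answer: 610238463/27088 ≈ 22528.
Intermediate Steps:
k = -⅙ (k = -⅙*1 = -⅙ ≈ -0.16667)
z(T, o) = 7 (z(T, o) = -3 + 10 = 7)
q = -1/27088 (q = 1/(-27088) = -1/27088 ≈ -3.6917e-5)
R(L) = (7 + L)*(175 + L) (R(L) = (L + 175)*(L + 7) = (175 + L)*(7 + L) = (7 + L)*(175 + L))
q + R(Z) = -1/27088 + (1225 + 81² + 182*81) = -1/27088 + (1225 + 6561 + 14742) = -1/27088 + 22528 = 610238463/27088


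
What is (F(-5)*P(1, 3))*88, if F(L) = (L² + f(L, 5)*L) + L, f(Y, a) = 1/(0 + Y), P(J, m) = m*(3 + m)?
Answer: 33264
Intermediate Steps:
f(Y, a) = 1/Y
F(L) = 1 + L + L² (F(L) = (L² + L/L) + L = (L² + 1) + L = (1 + L²) + L = 1 + L + L²)
(F(-5)*P(1, 3))*88 = ((1 - 5*(1 - 5))*(3*(3 + 3)))*88 = ((1 - 5*(-4))*(3*6))*88 = ((1 + 20)*18)*88 = (21*18)*88 = 378*88 = 33264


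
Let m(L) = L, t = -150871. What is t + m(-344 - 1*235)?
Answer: -151450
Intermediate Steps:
t + m(-344 - 1*235) = -150871 + (-344 - 1*235) = -150871 + (-344 - 235) = -150871 - 579 = -151450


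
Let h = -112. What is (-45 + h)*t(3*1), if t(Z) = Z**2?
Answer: -1413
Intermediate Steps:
(-45 + h)*t(3*1) = (-45 - 112)*(3*1)**2 = -157*3**2 = -157*9 = -1413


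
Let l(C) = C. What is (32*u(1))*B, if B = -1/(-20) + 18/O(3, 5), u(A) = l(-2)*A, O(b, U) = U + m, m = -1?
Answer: -1456/5 ≈ -291.20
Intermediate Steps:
O(b, U) = -1 + U (O(b, U) = U - 1 = -1 + U)
u(A) = -2*A
B = 91/20 (B = -1/(-20) + 18/(-1 + 5) = -1*(-1/20) + 18/4 = 1/20 + 18*(¼) = 1/20 + 9/2 = 91/20 ≈ 4.5500)
(32*u(1))*B = (32*(-2*1))*(91/20) = (32*(-2))*(91/20) = -64*91/20 = -1456/5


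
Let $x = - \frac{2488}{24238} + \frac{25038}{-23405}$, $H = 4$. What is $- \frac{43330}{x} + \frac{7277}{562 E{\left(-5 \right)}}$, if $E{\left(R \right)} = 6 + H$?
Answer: $\frac{34537083089231367}{934469271020} \approx 36959.0$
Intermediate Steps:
$E{\left(R \right)} = 10$ ($E{\left(R \right)} = 6 + 4 = 10$)
$x = - \frac{332551342}{283645195}$ ($x = \left(-2488\right) \frac{1}{24238} + 25038 \left(- \frac{1}{23405}\right) = - \frac{1244}{12119} - \frac{25038}{23405} = - \frac{332551342}{283645195} \approx -1.1724$)
$- \frac{43330}{x} + \frac{7277}{562 E{\left(-5 \right)}} = - \frac{43330}{- \frac{332551342}{283645195}} + \frac{7277}{562 \cdot 10} = \left(-43330\right) \left(- \frac{283645195}{332551342}\right) + \frac{7277}{5620} = \frac{6145173149675}{166275671} + 7277 \cdot \frac{1}{5620} = \frac{6145173149675}{166275671} + \frac{7277}{5620} = \frac{34537083089231367}{934469271020}$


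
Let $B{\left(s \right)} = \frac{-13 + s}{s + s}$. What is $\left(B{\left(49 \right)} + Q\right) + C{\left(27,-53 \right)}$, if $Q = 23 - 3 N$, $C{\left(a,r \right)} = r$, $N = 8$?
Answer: $- \frac{2628}{49} \approx -53.633$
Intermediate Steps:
$B{\left(s \right)} = \frac{-13 + s}{2 s}$
$Q = -1$ ($Q = 23 - 24 = -1$)
$\left(B{\left(49 \right)} + Q\right) + C{\left(27,-53 \right)} = \left(\frac{-13 + 49}{2 \cdot 49} - 1\right) - 53 = \left(\frac{1}{2} \cdot \frac{1}{49} \cdot 36 - 1\right) - 53 = \left(\frac{18}{49} - 1\right) - 53 = - \frac{31}{49} - 53 = - \frac{2628}{49}$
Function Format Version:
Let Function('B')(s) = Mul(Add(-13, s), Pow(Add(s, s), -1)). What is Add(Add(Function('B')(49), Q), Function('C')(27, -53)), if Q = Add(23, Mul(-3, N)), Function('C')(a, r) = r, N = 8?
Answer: Rational(-2628, 49) ≈ -53.633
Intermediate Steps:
Function('B')(s) = Mul(Rational(1, 2), Pow(s, -1), Add(-13, s)) (Function('B')(s) = Mul(Add(-13, s), Pow(Mul(2, s), -1)) = Mul(Add(-13, s), Mul(Rational(1, 2), Pow(s, -1))) = Mul(Rational(1, 2), Pow(s, -1), Add(-13, s)))
Q = -1 (Q = Add(23, Mul(-3, 8)) = Add(23, -24) = -1)
Add(Add(Function('B')(49), Q), Function('C')(27, -53)) = Add(Add(Mul(Rational(1, 2), Pow(49, -1), Add(-13, 49)), -1), -53) = Add(Add(Mul(Rational(1, 2), Rational(1, 49), 36), -1), -53) = Add(Add(Rational(18, 49), -1), -53) = Add(Rational(-31, 49), -53) = Rational(-2628, 49)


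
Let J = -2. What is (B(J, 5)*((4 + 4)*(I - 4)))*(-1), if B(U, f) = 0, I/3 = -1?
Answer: 0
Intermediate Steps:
I = -3 (I = 3*(-1) = -3)
(B(J, 5)*((4 + 4)*(I - 4)))*(-1) = (0*((4 + 4)*(-3 - 4)))*(-1) = (0*(8*(-7)))*(-1) = (0*(-56))*(-1) = 0*(-1) = 0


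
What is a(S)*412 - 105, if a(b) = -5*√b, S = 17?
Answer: -105 - 2060*√17 ≈ -8598.6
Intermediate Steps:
a(S)*412 - 105 = -5*√17*412 - 105 = -2060*√17 - 105 = -105 - 2060*√17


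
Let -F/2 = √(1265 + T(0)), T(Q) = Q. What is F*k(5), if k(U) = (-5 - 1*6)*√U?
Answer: 110*√253 ≈ 1749.7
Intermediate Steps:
k(U) = -11*√U (k(U) = (-5 - 6)*√U = -11*√U)
F = -2*√1265 (F = -2*√(1265 + 0) = -2*√1265 ≈ -71.134)
F*k(5) = (-2*√1265)*(-11*√5) = 110*√253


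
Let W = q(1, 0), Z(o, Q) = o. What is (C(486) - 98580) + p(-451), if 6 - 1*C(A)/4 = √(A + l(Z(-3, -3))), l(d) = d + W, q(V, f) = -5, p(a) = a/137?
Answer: -13502623/137 - 4*√478 ≈ -98647.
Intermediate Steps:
p(a) = a/137 (p(a) = a*(1/137) = a/137)
W = -5
l(d) = -5 + d (l(d) = d - 5 = -5 + d)
C(A) = 24 - 4*√(-8 + A) (C(A) = 24 - 4*√(A + (-5 - 3)) = 24 - 4*√(A - 8) = 24 - 4*√(-8 + A))
(C(486) - 98580) + p(-451) = ((24 - 4*√(-8 + 486)) - 98580) + (1/137)*(-451) = ((24 - 4*√478) - 98580) - 451/137 = (-98556 - 4*√478) - 451/137 = -13502623/137 - 4*√478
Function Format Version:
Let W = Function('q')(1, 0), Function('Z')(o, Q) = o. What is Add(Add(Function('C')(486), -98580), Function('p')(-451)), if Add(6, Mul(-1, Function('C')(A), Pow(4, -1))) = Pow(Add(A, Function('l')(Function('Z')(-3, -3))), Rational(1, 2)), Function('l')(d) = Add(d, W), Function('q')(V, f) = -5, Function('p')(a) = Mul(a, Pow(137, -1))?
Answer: Add(Rational(-13502623, 137), Mul(-4, Pow(478, Rational(1, 2)))) ≈ -98647.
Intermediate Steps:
Function('p')(a) = Mul(Rational(1, 137), a) (Function('p')(a) = Mul(a, Rational(1, 137)) = Mul(Rational(1, 137), a))
W = -5
Function('l')(d) = Add(-5, d) (Function('l')(d) = Add(d, -5) = Add(-5, d))
Function('C')(A) = Add(24, Mul(-4, Pow(Add(-8, A), Rational(1, 2)))) (Function('C')(A) = Add(24, Mul(-4, Pow(Add(A, Add(-5, -3)), Rational(1, 2)))) = Add(24, Mul(-4, Pow(Add(A, -8), Rational(1, 2)))) = Add(24, Mul(-4, Pow(Add(-8, A), Rational(1, 2)))))
Add(Add(Function('C')(486), -98580), Function('p')(-451)) = Add(Add(Add(24, Mul(-4, Pow(Add(-8, 486), Rational(1, 2)))), -98580), Mul(Rational(1, 137), -451)) = Add(Add(Add(24, Mul(-4, Pow(478, Rational(1, 2)))), -98580), Rational(-451, 137)) = Add(Add(-98556, Mul(-4, Pow(478, Rational(1, 2)))), Rational(-451, 137)) = Add(Rational(-13502623, 137), Mul(-4, Pow(478, Rational(1, 2))))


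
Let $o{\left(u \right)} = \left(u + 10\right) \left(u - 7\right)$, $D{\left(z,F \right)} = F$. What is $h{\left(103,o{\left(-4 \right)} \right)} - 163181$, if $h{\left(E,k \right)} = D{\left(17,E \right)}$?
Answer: $-163078$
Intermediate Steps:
$o{\left(u \right)} = \left(-7 + u\right) \left(10 + u\right)$ ($o{\left(u \right)} = \left(10 + u\right) \left(-7 + u\right) = \left(-7 + u\right) \left(10 + u\right)$)
$h{\left(E,k \right)} = E$
$h{\left(103,o{\left(-4 \right)} \right)} - 163181 = 103 - 163181 = -163078$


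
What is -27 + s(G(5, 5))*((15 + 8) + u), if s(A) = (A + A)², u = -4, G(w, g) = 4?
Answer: 1189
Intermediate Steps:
s(A) = 4*A² (s(A) = (2*A)² = 4*A²)
-27 + s(G(5, 5))*((15 + 8) + u) = -27 + (4*4²)*((15 + 8) - 4) = -27 + (4*16)*(23 - 4) = -27 + 64*19 = -27 + 1216 = 1189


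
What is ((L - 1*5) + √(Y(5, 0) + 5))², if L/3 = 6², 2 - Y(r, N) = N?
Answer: (103 + √7)² ≈ 11161.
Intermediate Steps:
Y(r, N) = 2 - N
L = 108 (L = 3*6² = 3*36 = 108)
((L - 1*5) + √(Y(5, 0) + 5))² = ((108 - 1*5) + √((2 - 1*0) + 5))² = ((108 - 5) + √((2 + 0) + 5))² = (103 + √(2 + 5))² = (103 + √7)²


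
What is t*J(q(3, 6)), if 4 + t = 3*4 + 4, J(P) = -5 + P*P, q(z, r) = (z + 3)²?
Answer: 15492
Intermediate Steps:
q(z, r) = (3 + z)²
J(P) = -5 + P²
t = 12 (t = -4 + (3*4 + 4) = -4 + (12 + 4) = -4 + 16 = 12)
t*J(q(3, 6)) = 12*(-5 + ((3 + 3)²)²) = 12*(-5 + (6²)²) = 12*(-5 + 36²) = 12*(-5 + 1296) = 12*1291 = 15492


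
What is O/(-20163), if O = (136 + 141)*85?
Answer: -23545/20163 ≈ -1.1677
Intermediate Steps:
O = 23545 (O = 277*85 = 23545)
O/(-20163) = 23545/(-20163) = 23545*(-1/20163) = -23545/20163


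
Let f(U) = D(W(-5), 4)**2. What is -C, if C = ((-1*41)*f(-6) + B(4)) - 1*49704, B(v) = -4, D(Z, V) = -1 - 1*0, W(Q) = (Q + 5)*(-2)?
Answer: 49749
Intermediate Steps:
W(Q) = -10 - 2*Q (W(Q) = (5 + Q)*(-2) = -10 - 2*Q)
D(Z, V) = -1 (D(Z, V) = -1 + 0 = -1)
f(U) = 1 (f(U) = (-1)**2 = 1)
C = -49749 (C = (-1*41*1 - 4) - 1*49704 = (-41*1 - 4) - 49704 = (-41 - 4) - 49704 = -45 - 49704 = -49749)
-C = -1*(-49749) = 49749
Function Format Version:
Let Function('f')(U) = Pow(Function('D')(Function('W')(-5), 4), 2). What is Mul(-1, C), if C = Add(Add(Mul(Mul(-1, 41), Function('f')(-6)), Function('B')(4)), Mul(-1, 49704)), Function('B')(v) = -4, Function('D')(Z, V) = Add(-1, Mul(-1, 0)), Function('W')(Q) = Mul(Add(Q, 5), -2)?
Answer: 49749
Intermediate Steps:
Function('W')(Q) = Add(-10, Mul(-2, Q)) (Function('W')(Q) = Mul(Add(5, Q), -2) = Add(-10, Mul(-2, Q)))
Function('D')(Z, V) = -1 (Function('D')(Z, V) = Add(-1, 0) = -1)
Function('f')(U) = 1 (Function('f')(U) = Pow(-1, 2) = 1)
C = -49749 (C = Add(Add(Mul(Mul(-1, 41), 1), -4), Mul(-1, 49704)) = Add(Add(Mul(-41, 1), -4), -49704) = Add(Add(-41, -4), -49704) = Add(-45, -49704) = -49749)
Mul(-1, C) = Mul(-1, -49749) = 49749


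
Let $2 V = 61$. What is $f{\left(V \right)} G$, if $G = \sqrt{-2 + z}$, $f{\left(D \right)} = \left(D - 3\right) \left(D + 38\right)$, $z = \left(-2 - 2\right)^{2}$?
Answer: $\frac{7535 \sqrt{14}}{4} \approx 7048.3$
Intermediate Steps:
$V = \frac{61}{2}$ ($V = \frac{1}{2} \cdot 61 = \frac{61}{2} \approx 30.5$)
$z = 16$ ($z = \left(-4\right)^{2} = 16$)
$f{\left(D \right)} = \left(-3 + D\right) \left(38 + D\right)$
$G = \sqrt{14}$ ($G = \sqrt{-2 + 16} = \sqrt{14} \approx 3.7417$)
$f{\left(V \right)} G = \left(-114 + \left(\frac{61}{2}\right)^{2} + 35 \cdot \frac{61}{2}\right) \sqrt{14} = \left(-114 + \frac{3721}{4} + \frac{2135}{2}\right) \sqrt{14} = \frac{7535 \sqrt{14}}{4}$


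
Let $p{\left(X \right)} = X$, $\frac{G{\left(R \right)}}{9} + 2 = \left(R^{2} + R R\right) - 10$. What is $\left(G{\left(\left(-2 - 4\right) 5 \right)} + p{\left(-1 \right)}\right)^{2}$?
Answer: $258920281$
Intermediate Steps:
$G{\left(R \right)} = -108 + 18 R^{2}$ ($G{\left(R \right)} = -18 + 9 \left(\left(R^{2} + R R\right) - 10\right) = -18 + 9 \left(\left(R^{2} + R^{2}\right) - 10\right) = -18 + 9 \left(2 R^{2} - 10\right) = -18 + 9 \left(-10 + 2 R^{2}\right) = -18 + \left(-90 + 18 R^{2}\right) = -108 + 18 R^{2}$)
$\left(G{\left(\left(-2 - 4\right) 5 \right)} + p{\left(-1 \right)}\right)^{2} = \left(\left(-108 + 18 \left(\left(-2 - 4\right) 5\right)^{2}\right) - 1\right)^{2} = \left(\left(-108 + 18 \left(\left(-6\right) 5\right)^{2}\right) - 1\right)^{2} = \left(\left(-108 + 18 \left(-30\right)^{2}\right) - 1\right)^{2} = \left(\left(-108 + 18 \cdot 900\right) - 1\right)^{2} = \left(\left(-108 + 16200\right) - 1\right)^{2} = \left(16092 - 1\right)^{2} = 16091^{2} = 258920281$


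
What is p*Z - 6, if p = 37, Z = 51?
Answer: 1881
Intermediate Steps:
p*Z - 6 = 37*51 - 6 = 1887 - 6 = 1881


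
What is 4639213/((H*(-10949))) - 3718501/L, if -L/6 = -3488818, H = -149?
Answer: 91045852671503/34149967044108 ≈ 2.6661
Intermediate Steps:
L = 20932908 (L = -6*(-3488818) = 20932908)
4639213/((H*(-10949))) - 3718501/L = 4639213/((-149*(-10949))) - 3718501/20932908 = 4639213/1631401 - 3718501*1/20932908 = 4639213*(1/1631401) - 3718501/20932908 = 4639213/1631401 - 3718501/20932908 = 91045852671503/34149967044108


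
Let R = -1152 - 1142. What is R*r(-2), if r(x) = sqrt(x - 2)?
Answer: -4588*I ≈ -4588.0*I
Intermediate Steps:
R = -2294
r(x) = sqrt(-2 + x)
R*r(-2) = -2294*sqrt(-2 - 2) = -4588*I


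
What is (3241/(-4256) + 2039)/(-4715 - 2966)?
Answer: -1239249/4670048 ≈ -0.26536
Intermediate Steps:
(3241/(-4256) + 2039)/(-4715 - 2966) = (3241*(-1/4256) + 2039)/(-7681) = (-463/608 + 2039)*(-1/7681) = (1239249/608)*(-1/7681) = -1239249/4670048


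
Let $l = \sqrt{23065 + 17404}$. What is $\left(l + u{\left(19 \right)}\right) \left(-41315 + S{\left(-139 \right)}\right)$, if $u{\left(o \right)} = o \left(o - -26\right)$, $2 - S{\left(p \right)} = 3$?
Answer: $-35325180 - 41316 \sqrt{40469} \approx -4.3637 \cdot 10^{7}$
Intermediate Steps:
$S{\left(p \right)} = -1$ ($S{\left(p \right)} = 2 - 3 = -1$)
$l = \sqrt{40469} \approx 201.17$
$u{\left(o \right)} = o \left(26 + o\right)$ ($u{\left(o \right)} = o \left(o + \left(-61 + 87\right)\right) = o \left(o + 26\right) = o \left(26 + o\right)$)
$\left(l + u{\left(19 \right)}\right) \left(-41315 + S{\left(-139 \right)}\right) = \left(\sqrt{40469} + 19 \left(26 + 19\right)\right) \left(-41315 - 1\right) = \left(\sqrt{40469} + 19 \cdot 45\right) \left(-41316\right) = \left(\sqrt{40469} + 855\right) \left(-41316\right) = \left(855 + \sqrt{40469}\right) \left(-41316\right) = -35325180 - 41316 \sqrt{40469}$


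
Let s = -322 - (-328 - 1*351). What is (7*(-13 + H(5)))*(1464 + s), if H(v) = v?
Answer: -101976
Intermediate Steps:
s = 357 (s = -322 - (-328 - 351) = -322 - 1*(-679) = -322 + 679 = 357)
(7*(-13 + H(5)))*(1464 + s) = (7*(-13 + 5))*(1464 + 357) = (7*(-8))*1821 = -56*1821 = -101976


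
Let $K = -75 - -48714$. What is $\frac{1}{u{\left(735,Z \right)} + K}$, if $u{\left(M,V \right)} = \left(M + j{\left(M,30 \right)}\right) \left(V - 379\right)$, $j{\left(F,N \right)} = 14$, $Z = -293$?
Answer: $- \frac{1}{454689} \approx -2.1993 \cdot 10^{-6}$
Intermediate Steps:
$K = 48639$ ($K = -75 + 48714 = 48639$)
$u{\left(M,V \right)} = \left(-379 + V\right) \left(14 + M\right)$ ($u{\left(M,V \right)} = \left(M + 14\right) \left(V - 379\right) = \left(14 + M\right) \left(-379 + V\right) = \left(-379 + V\right) \left(14 + M\right)$)
$\frac{1}{u{\left(735,Z \right)} + K} = \frac{1}{\left(-5306 - 278565 + 14 \left(-293\right) + 735 \left(-293\right)\right) + 48639} = \frac{1}{\left(-5306 - 278565 - 4102 - 215355\right) + 48639} = \frac{1}{-503328 + 48639} = \frac{1}{-454689} = - \frac{1}{454689}$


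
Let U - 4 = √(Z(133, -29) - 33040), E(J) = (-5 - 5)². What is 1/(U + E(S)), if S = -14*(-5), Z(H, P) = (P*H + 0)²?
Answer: -104/14832593 + √14843409/14832593 ≈ 0.00025273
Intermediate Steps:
Z(H, P) = H²*P² (Z(H, P) = (H*P + 0)² = (H*P)² = H²*P²)
S = 70
E(J) = 100 (E(J) = (-10)² = 100)
U = 4 + √14843409 (U = 4 + √(133²*(-29)² - 33040) = 4 + √(17689*841 - 33040) = 4 + √(14876449 - 33040) = 4 + √14843409 ≈ 3856.7)
1/(U + E(S)) = 1/((4 + √14843409) + 100) = 1/(104 + √14843409)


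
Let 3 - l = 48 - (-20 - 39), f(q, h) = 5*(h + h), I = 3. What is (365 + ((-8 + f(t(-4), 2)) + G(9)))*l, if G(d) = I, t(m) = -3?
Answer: -39520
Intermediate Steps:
G(d) = 3
f(q, h) = 10*h (f(q, h) = 5*(2*h) = 10*h)
l = -104 (l = 3 - (48 - (-20 - 39)) = 3 - (48 - 1*(-59)) = 3 - (48 + 59) = 3 - 1*107 = 3 - 107 = -104)
(365 + ((-8 + f(t(-4), 2)) + G(9)))*l = (365 + ((-8 + 10*2) + 3))*(-104) = (365 + ((-8 + 20) + 3))*(-104) = (365 + (12 + 3))*(-104) = (365 + 15)*(-104) = 380*(-104) = -39520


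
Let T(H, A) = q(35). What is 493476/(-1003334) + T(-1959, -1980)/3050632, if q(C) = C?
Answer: -752689280071/1530401403544 ≈ -0.49182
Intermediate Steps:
T(H, A) = 35
493476/(-1003334) + T(-1959, -1980)/3050632 = 493476/(-1003334) + 35/3050632 = 493476*(-1/1003334) + 35*(1/3050632) = -246738/501667 + 35/3050632 = -752689280071/1530401403544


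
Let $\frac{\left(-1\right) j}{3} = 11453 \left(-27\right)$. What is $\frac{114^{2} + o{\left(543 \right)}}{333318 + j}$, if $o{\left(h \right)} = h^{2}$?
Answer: $\frac{102615}{420337} \approx 0.24413$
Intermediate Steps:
$j = 927693$ ($j = - 3 \cdot 11453 \left(-27\right) = \left(-3\right) \left(-309231\right) = 927693$)
$\frac{114^{2} + o{\left(543 \right)}}{333318 + j} = \frac{114^{2} + 543^{2}}{333318 + 927693} = \frac{12996 + 294849}{1261011} = 307845 \cdot \frac{1}{1261011} = \frac{102615}{420337}$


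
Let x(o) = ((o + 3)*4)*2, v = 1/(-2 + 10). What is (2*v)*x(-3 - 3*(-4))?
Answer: 24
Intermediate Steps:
v = ⅛ (v = 1/8 = ⅛ ≈ 0.12500)
x(o) = 24 + 8*o (x(o) = ((3 + o)*4)*2 = (12 + 4*o)*2 = 24 + 8*o)
(2*v)*x(-3 - 3*(-4)) = (2*(⅛))*(24 + 8*(-3 - 3*(-4))) = (24 + 8*(-3 + 12))/4 = (24 + 8*9)/4 = (24 + 72)/4 = (¼)*96 = 24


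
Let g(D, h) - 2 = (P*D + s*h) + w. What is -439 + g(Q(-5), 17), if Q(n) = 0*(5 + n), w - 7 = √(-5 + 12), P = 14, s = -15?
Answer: -685 + √7 ≈ -682.35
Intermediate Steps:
w = 7 + √7 (w = 7 + √(-5 + 12) = 7 + √7 ≈ 9.6458)
Q(n) = 0
g(D, h) = 9 + √7 - 15*h + 14*D (g(D, h) = 2 + ((14*D - 15*h) + (7 + √7)) = 2 + ((-15*h + 14*D) + (7 + √7)) = 2 + (7 + √7 - 15*h + 14*D) = 9 + √7 - 15*h + 14*D)
-439 + g(Q(-5), 17) = -439 + (9 + √7 - 15*17 + 14*0) = -439 + (9 + √7 - 255 + 0) = -439 + (-246 + √7) = -685 + √7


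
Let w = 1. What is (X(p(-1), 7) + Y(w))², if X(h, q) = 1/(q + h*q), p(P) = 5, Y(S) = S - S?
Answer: 1/1764 ≈ 0.00056689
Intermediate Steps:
Y(S) = 0
(X(p(-1), 7) + Y(w))² = (1/(7*(1 + 5)) + 0)² = ((⅐)/6 + 0)² = ((⅐)*(⅙) + 0)² = (1/42 + 0)² = (1/42)² = 1/1764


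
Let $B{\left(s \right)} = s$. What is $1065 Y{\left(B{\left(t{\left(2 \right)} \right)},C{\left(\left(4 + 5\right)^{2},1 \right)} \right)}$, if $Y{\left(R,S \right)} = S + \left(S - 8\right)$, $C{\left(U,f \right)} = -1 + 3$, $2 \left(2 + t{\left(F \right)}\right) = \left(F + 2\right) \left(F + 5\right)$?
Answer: $-4260$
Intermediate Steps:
$t{\left(F \right)} = -2 + \frac{\left(2 + F\right) \left(5 + F\right)}{2}$ ($t{\left(F \right)} = -2 + \frac{\left(F + 2\right) \left(F + 5\right)}{2} = -2 + \frac{\left(2 + F\right) \left(5 + F\right)}{2}$)
$C{\left(U,f \right)} = 2$
$Y{\left(R,S \right)} = -8 + 2 S$ ($Y{\left(R,S \right)} = S + \left(-8 + S\right) = -8 + 2 S$)
$1065 Y{\left(B{\left(t{\left(2 \right)} \right)},C{\left(\left(4 + 5\right)^{2},1 \right)} \right)} = 1065 \left(-8 + 2 \cdot 2\right) = 1065 \left(-8 + 4\right) = 1065 \left(-4\right) = -4260$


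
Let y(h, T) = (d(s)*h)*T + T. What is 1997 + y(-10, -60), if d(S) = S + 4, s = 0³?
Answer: 4337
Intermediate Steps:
s = 0
d(S) = 4 + S
y(h, T) = T + 4*T*h (y(h, T) = ((4 + 0)*h)*T + T = (4*h)*T + T = 4*T*h + T = T + 4*T*h)
1997 + y(-10, -60) = 1997 - 60*(1 + 4*(-10)) = 1997 - 60*(1 - 40) = 1997 - 60*(-39) = 1997 + 2340 = 4337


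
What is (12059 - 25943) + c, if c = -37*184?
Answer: -20692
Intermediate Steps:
c = -6808
(12059 - 25943) + c = (12059 - 25943) - 6808 = -13884 - 6808 = -20692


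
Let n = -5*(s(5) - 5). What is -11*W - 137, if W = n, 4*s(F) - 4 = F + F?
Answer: -439/2 ≈ -219.50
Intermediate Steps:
s(F) = 1 + F/2 (s(F) = 1 + (F + F)/4 = 1 + (2*F)/4 = 1 + F/2)
n = 15/2 (n = -5*((1 + (½)*5) - 5) = -5*((1 + 5/2) - 5) = -5*(7/2 - 5) = -5*(-3/2) = 15/2 ≈ 7.5000)
W = 15/2 ≈ 7.5000
-11*W - 137 = -11*15/2 - 137 = -165/2 - 137 = -439/2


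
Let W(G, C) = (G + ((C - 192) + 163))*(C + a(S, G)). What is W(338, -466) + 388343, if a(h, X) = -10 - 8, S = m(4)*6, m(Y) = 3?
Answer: 464331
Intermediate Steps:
S = 18 (S = 3*6 = 18)
a(h, X) = -18
W(G, C) = (-18 + C)*(-29 + C + G) (W(G, C) = (G + ((C - 192) + 163))*(C - 18) = (G + ((-192 + C) + 163))*(-18 + C) = (G + (-29 + C))*(-18 + C) = (-29 + C + G)*(-18 + C) = (-18 + C)*(-29 + C + G))
W(338, -466) + 388343 = (522 + (-466)² - 47*(-466) - 18*338 - 466*338) + 388343 = (522 + 217156 + 21902 - 6084 - 157508) + 388343 = 75988 + 388343 = 464331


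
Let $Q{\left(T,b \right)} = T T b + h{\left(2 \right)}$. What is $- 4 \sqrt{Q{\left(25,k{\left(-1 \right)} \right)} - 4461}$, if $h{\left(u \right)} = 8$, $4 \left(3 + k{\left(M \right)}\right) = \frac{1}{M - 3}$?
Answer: $- i \sqrt{101873} \approx - 319.18 i$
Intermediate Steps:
$k{\left(M \right)} = -3 + \frac{1}{4 \left(-3 + M\right)}$ ($k{\left(M \right)} = -3 + \frac{1}{4 \left(M - 3\right)} = -3 + \frac{1}{4 \left(-3 + M\right)}$)
$Q{\left(T,b \right)} = 8 + b T^{2}$ ($Q{\left(T,b \right)} = T T b + 8 = T^{2} b + 8 = b T^{2} + 8 = 8 + b T^{2}$)
$- 4 \sqrt{Q{\left(25,k{\left(-1 \right)} \right)} - 4461} = - 4 \sqrt{\left(8 + \frac{37 - -12}{4 \left(-3 - 1\right)} 25^{2}\right) - 4461} = - 4 \sqrt{\left(8 + \frac{37 + 12}{4 \left(-4\right)} 625\right) - 4461} = - 4 \sqrt{\left(8 + \frac{1}{4} \left(- \frac{1}{4}\right) 49 \cdot 625\right) - 4461} = - 4 \sqrt{\left(8 - \frac{30625}{16}\right) - 4461} = - 4 \sqrt{- \frac{30497}{16} - 4461} = - 4 \sqrt{- \frac{101873}{16}} = - 4 \frac{i \sqrt{101873}}{4} = - i \sqrt{101873}$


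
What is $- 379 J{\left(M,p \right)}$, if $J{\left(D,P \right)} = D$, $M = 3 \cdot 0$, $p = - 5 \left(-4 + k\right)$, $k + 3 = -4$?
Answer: $0$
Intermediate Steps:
$k = -7$ ($k = -3 - 4 = -7$)
$p = 55$ ($p = - 5 \left(-4 - 7\right) = \left(-5\right) \left(-11\right) = 55$)
$M = 0$
$- 379 J{\left(M,p \right)} = \left(-379\right) 0 = 0$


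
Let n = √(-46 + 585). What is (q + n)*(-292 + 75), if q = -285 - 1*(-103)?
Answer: 39494 - 1519*√11 ≈ 34456.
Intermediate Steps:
n = 7*√11 (n = √539 = 7*√11 ≈ 23.216)
q = -182 (q = -285 + 103 = -182)
(q + n)*(-292 + 75) = (-182 + 7*√11)*(-292 + 75) = (-182 + 7*√11)*(-217) = 39494 - 1519*√11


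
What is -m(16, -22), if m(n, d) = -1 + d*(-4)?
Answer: -87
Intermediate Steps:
m(n, d) = -1 - 4*d
-m(16, -22) = -(-1 - 4*(-22)) = -(-1 + 88) = -1*87 = -87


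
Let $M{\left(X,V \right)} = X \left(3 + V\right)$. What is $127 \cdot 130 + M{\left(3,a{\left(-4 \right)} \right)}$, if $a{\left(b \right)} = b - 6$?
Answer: $16489$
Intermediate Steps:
$a{\left(b \right)} = -6 + b$ ($a{\left(b \right)} = b - 6 = -6 + b$)
$127 \cdot 130 + M{\left(3,a{\left(-4 \right)} \right)} = 127 \cdot 130 + 3 \left(3 - 10\right) = 16510 + 3 \left(3 - 10\right) = 16510 + 3 \left(-7\right) = 16510 - 21 = 16489$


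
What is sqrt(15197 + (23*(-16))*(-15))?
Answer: sqrt(20717) ≈ 143.93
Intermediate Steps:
sqrt(15197 + (23*(-16))*(-15)) = sqrt(15197 - 368*(-15)) = sqrt(15197 + 5520) = sqrt(20717)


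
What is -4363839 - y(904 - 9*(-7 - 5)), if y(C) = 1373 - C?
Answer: -4364200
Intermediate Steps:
-4363839 - y(904 - 9*(-7 - 5)) = -4363839 - (1373 - (904 - 9*(-7 - 5))) = -4363839 - (1373 - (904 - 9*(-12))) = -4363839 - (1373 - (904 - 1*(-108))) = -4363839 - (1373 - (904 + 108)) = -4363839 - (1373 - 1*1012) = -4363839 - (1373 - 1012) = -4363839 - 1*361 = -4363839 - 361 = -4364200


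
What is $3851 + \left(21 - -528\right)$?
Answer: $4400$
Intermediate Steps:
$3851 + \left(21 - -528\right) = 3851 + \left(21 + 528\right) = 3851 + 549 = 4400$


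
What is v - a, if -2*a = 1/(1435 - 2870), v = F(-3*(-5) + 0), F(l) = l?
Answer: 43049/2870 ≈ 15.000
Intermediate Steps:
v = 15 (v = -3*(-5) + 0 = 15 + 0 = 15)
a = 1/2870 (a = -1/(2*(1435 - 2870)) = -½/(-1435) = -½*(-1/1435) = 1/2870 ≈ 0.00034843)
v - a = 15 - 1*1/2870 = 15 - 1/2870 = 43049/2870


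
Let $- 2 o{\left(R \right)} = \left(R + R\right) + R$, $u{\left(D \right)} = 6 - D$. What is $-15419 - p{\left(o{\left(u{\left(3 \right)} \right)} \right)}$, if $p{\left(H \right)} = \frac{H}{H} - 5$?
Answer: $-15415$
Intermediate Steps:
$o{\left(R \right)} = - \frac{3 R}{2}$ ($o{\left(R \right)} = - \frac{\left(R + R\right) + R}{2} = - \frac{2 R + R}{2} = - \frac{3 R}{2}$)
$p{\left(H \right)} = -4$ ($p{\left(H \right)} = 1 - 5 = -4$)
$-15419 - p{\left(o{\left(u{\left(3 \right)} \right)} \right)} = -15419 - -4 = -15419 + 4 = -15415$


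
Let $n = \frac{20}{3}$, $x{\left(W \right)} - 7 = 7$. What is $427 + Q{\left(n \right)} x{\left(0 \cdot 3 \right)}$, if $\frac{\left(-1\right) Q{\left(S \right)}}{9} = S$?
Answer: $-413$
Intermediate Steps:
$x{\left(W \right)} = 14$ ($x{\left(W \right)} = 7 + 7 = 14$)
$n = \frac{20}{3}$ ($n = 20 \cdot \frac{1}{3} = \frac{20}{3} \approx 6.6667$)
$Q{\left(S \right)} = - 9 S$
$427 + Q{\left(n \right)} x{\left(0 \cdot 3 \right)} = 427 + \left(-9\right) \frac{20}{3} \cdot 14 = 427 - 840 = -413$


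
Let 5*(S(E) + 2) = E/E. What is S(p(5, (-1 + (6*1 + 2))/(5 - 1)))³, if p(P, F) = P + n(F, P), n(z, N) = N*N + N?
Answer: -729/125 ≈ -5.8320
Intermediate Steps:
n(z, N) = N + N² (n(z, N) = N² + N = N + N²)
p(P, F) = P + P*(1 + P)
S(E) = -9/5 (S(E) = -2 + (E/E)/5 = -2 + (⅕)*1 = -2 + ⅕ = -9/5)
S(p(5, (-1 + (6*1 + 2))/(5 - 1)))³ = (-9/5)³ = -729/125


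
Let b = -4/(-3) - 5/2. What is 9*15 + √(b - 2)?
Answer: 135 + I*√114/6 ≈ 135.0 + 1.7795*I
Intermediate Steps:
b = -7/6 (b = -4*(-⅓) - 5*½ = 4/3 - 5/2 = -7/6 ≈ -1.1667)
9*15 + √(b - 2) = 9*15 + √(-7/6 - 2) = 135 + √(-19/6) = 135 + I*√114/6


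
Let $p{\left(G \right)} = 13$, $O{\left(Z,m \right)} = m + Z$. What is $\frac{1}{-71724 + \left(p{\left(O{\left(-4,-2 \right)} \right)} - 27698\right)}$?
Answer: $- \frac{1}{99409} \approx -1.0059 \cdot 10^{-5}$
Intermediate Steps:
$O{\left(Z,m \right)} = Z + m$
$\frac{1}{-71724 + \left(p{\left(O{\left(-4,-2 \right)} \right)} - 27698\right)} = \frac{1}{-71724 + \left(13 - 27698\right)} = \frac{1}{-71724 - 27685} = \frac{1}{-99409} = - \frac{1}{99409}$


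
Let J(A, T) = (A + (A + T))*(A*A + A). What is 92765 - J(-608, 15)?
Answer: 443329021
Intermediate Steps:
J(A, T) = (A + A**2)*(T + 2*A) (J(A, T) = (T + 2*A)*(A**2 + A) = (T + 2*A)*(A + A**2) = (A + A**2)*(T + 2*A))
92765 - J(-608, 15) = 92765 - (-608)*(15 + 2*(-608) + 2*(-608)**2 - 608*15) = 92765 - (-608)*(15 - 1216 + 2*369664 - 9120) = 92765 - (-608)*(15 - 1216 + 739328 - 9120) = 92765 - (-608)*729007 = 92765 - 1*(-443236256) = 92765 + 443236256 = 443329021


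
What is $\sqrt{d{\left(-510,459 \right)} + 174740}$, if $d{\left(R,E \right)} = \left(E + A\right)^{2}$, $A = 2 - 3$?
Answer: $2 \sqrt{96126} \approx 620.08$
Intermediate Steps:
$A = -1$
$d{\left(R,E \right)} = \left(-1 + E\right)^{2}$ ($d{\left(R,E \right)} = \left(E - 1\right)^{2} = \left(-1 + E\right)^{2}$)
$\sqrt{d{\left(-510,459 \right)} + 174740} = \sqrt{\left(-1 + 459\right)^{2} + 174740} = \sqrt{458^{2} + 174740} = \sqrt{209764 + 174740} = \sqrt{384504} = 2 \sqrt{96126}$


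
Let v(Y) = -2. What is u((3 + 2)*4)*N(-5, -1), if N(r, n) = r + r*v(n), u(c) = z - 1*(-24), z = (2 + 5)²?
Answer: 365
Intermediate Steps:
z = 49 (z = 7² = 49)
u(c) = 73 (u(c) = 49 - 1*(-24) = 49 + 24 = 73)
N(r, n) = -r (N(r, n) = r + r*(-2) = r - 2*r = -r)
u((3 + 2)*4)*N(-5, -1) = 73*(-1*(-5)) = 73*5 = 365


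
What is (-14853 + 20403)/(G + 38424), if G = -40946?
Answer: -2775/1261 ≈ -2.2006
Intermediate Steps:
(-14853 + 20403)/(G + 38424) = (-14853 + 20403)/(-40946 + 38424) = 5550/(-2522) = 5550*(-1/2522) = -2775/1261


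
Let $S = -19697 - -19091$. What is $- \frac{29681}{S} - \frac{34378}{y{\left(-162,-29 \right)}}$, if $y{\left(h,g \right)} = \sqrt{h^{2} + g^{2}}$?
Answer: $\frac{29681}{606} - \frac{34378 \sqrt{27085}}{27085} \approx -159.91$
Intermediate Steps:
$S = -606$ ($S = -19697 + 19091 = -606$)
$y{\left(h,g \right)} = \sqrt{g^{2} + h^{2}}$
$- \frac{29681}{S} - \frac{34378}{y{\left(-162,-29 \right)}} = - \frac{29681}{-606} - \frac{34378}{\sqrt{\left(-29\right)^{2} + \left(-162\right)^{2}}} = \left(-29681\right) \left(- \frac{1}{606}\right) - \frac{34378}{\sqrt{841 + 26244}} = \frac{29681}{606} - \frac{34378}{\sqrt{27085}} = \frac{29681}{606} - 34378 \frac{\sqrt{27085}}{27085} = \frac{29681}{606} - \frac{34378 \sqrt{27085}}{27085}$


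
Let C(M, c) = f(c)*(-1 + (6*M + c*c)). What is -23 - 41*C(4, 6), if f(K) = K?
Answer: -14537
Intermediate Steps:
C(M, c) = c*(-1 + c² + 6*M) (C(M, c) = c*(-1 + (6*M + c*c)) = c*(-1 + (6*M + c²)) = c*(-1 + (c² + 6*M)) = c*(-1 + c² + 6*M))
-23 - 41*C(4, 6) = -23 - 246*(-1 + 6² + 6*4) = -23 - 246*(-1 + 36 + 24) = -23 - 246*59 = -23 - 41*354 = -23 - 14514 = -14537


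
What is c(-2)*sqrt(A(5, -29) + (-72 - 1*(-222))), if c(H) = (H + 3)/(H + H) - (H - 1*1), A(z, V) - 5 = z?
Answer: 11*sqrt(10) ≈ 34.785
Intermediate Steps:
A(z, V) = 5 + z
c(H) = 1 - H + (3 + H)/(2*H) (c(H) = (3 + H)/((2*H)) - (H - 1) = (3 + H)*(1/(2*H)) - (-1 + H) = (3 + H)/(2*H) + (1 - H) = 1 - H + (3 + H)/(2*H))
c(-2)*sqrt(A(5, -29) + (-72 - 1*(-222))) = (3/2 - 1*(-2) + (3/2)/(-2))*sqrt((5 + 5) + (-72 - 1*(-222))) = (3/2 + 2 + (3/2)*(-1/2))*sqrt(10 + (-72 + 222)) = (3/2 + 2 - 3/4)*sqrt(10 + 150) = 11*sqrt(160)/4 = 11*(4*sqrt(10))/4 = 11*sqrt(10)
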